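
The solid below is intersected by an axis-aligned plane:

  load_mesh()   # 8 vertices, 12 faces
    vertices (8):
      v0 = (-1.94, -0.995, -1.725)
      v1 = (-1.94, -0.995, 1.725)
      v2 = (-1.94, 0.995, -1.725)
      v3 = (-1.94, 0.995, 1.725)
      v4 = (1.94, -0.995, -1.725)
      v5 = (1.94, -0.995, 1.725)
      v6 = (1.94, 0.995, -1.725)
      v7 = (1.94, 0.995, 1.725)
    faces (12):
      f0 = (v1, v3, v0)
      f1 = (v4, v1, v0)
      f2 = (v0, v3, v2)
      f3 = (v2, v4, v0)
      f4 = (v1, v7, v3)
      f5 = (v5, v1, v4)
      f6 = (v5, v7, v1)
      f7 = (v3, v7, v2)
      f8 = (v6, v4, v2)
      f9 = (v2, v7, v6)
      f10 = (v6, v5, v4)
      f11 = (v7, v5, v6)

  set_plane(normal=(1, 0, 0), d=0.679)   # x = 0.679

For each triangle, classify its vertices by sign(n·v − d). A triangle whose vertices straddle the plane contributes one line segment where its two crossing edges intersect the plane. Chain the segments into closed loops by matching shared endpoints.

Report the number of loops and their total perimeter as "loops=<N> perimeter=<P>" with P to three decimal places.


Straddling triangles (8 of 12):
  (v4,v1,v0) [+--] → (0.679, -0.995, -0.60375)–(0.679, -0.995, -1.725)  len=1.1212
  (v2,v4,v0) [-+-] → (0.679, -0.34825, -1.725)–(0.679, -0.995, -1.725)  len=0.6468
  (v1,v7,v3) [-+-] → (0.679, 0.34825, 1.725)–(0.679, 0.995, 1.725)  len=0.6468
  (v5,v1,v4) [+-+] → (0.679, -0.995, 1.725)–(0.679, -0.995, -0.60375)  len=2.3287
  (v5,v7,v1) [++-] → (0.679, 0.34825, 1.725)–(0.679, -0.995, 1.725)  len=1.3433
  (v3,v7,v2) [-+-] → (0.679, 0.995, 1.725)–(0.679, 0.995, 0.60375)  len=1.1212
  (v6,v4,v2) [++-] → (0.679, -0.34825, -1.725)–(0.679, 0.995, -1.725)  len=1.3433
  (v2,v7,v6) [-++] → (0.679, 0.995, 0.60375)–(0.679, 0.995, -1.725)  len=2.3287

Chained into 1 loop(s):
  loop 1: 8 segments, perimeter = 10.8800
Total perimeter = 10.880

loops=1 perimeter=10.880


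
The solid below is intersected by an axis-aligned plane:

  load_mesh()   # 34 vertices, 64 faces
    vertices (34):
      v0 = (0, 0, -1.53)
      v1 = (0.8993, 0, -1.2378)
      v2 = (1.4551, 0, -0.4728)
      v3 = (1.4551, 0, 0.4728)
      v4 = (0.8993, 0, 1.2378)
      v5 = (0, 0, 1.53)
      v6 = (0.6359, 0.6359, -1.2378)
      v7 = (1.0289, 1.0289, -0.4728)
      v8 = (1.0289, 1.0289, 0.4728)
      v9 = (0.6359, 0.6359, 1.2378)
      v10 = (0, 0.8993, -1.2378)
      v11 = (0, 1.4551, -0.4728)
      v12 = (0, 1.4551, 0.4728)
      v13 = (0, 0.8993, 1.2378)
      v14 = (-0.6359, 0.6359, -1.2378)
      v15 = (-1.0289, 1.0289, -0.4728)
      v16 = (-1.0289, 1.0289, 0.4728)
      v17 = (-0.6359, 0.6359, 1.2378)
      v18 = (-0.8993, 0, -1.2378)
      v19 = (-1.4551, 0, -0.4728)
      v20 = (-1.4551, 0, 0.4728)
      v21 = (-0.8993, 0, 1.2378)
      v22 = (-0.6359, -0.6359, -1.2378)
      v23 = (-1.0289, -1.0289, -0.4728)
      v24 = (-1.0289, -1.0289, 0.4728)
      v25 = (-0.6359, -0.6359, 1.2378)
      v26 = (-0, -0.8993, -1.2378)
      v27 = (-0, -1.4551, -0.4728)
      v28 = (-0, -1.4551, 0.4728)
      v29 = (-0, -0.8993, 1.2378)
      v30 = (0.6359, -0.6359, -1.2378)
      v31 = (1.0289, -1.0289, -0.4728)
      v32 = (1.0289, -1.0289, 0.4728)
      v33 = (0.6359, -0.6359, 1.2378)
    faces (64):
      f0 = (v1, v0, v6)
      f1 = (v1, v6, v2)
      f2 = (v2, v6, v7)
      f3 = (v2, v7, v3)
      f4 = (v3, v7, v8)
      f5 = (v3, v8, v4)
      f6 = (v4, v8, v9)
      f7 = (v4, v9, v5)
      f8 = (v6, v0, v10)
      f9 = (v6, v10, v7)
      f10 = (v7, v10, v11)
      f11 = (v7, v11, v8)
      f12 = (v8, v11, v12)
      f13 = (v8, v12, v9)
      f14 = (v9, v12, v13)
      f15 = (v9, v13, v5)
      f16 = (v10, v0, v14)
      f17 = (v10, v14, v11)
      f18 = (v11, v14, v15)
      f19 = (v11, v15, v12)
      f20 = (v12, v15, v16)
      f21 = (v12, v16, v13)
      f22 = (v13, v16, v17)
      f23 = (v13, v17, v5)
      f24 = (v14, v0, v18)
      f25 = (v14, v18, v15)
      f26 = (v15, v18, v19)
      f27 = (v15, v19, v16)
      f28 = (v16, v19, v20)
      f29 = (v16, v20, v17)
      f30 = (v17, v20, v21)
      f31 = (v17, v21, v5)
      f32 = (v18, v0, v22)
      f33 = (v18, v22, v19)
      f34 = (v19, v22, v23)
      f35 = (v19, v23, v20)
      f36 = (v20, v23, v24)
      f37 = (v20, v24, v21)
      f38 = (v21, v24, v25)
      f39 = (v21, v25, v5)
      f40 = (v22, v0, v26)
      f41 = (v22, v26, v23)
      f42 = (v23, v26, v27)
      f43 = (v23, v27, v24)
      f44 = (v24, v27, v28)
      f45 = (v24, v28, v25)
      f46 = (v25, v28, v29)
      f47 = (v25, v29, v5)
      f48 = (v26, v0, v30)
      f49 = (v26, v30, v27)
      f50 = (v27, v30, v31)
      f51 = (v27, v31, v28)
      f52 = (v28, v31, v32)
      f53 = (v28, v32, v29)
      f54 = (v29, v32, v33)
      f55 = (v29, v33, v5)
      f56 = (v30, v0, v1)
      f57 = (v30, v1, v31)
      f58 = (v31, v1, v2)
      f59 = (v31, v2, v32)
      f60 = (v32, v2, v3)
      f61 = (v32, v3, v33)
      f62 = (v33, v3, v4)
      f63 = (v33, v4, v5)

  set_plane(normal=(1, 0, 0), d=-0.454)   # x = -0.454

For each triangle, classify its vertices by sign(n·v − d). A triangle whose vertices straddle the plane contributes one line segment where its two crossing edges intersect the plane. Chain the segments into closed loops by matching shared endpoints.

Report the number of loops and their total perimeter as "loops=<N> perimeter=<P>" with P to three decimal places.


loops=1 perimeter=8.588

Straddling triangles (20 of 64):
  (v10,v0,v14) [++-] → (-0.454, 0.454, -1.32138)–(-0.454, 0.711246, -1.2378)  len=0.2705
  (v10,v14,v11) [+-+] → (-0.454, 0.711246, -1.2378)–(-0.454, 0.870233, -1.01897)  len=0.2705
  (v11,v14,v15) [+--] → (-0.454, 0.870233, -1.01897)–(-0.454, 1.26704, -0.4728)  len=0.6751
  (v11,v15,v12) [+-+] → (-0.454, 1.26704, -0.4728)–(-0.454, 1.26704, 0.055556)  len=0.5284
  (v12,v15,v16) [+--] → (-0.454, 1.26704, 0.055556)–(-0.454, 1.26704, 0.4728)  len=0.4172
  (v12,v16,v13) [+-+] → (-0.454, 1.26704, 0.4728)–(-0.454, 0.956486, 0.900245)  len=0.5283
  (v13,v16,v17) [+--] → (-0.454, 0.956486, 0.900245)–(-0.454, 0.711246, 1.2378)  len=0.4172
  (v13,v17,v5) [+-+] → (-0.454, 0.711246, 1.2378)–(-0.454, 0.454, 1.32138)  len=0.2705
  (v14,v0,v18) [-+-] → (-0.454, 0.454, -1.32138)–(-0.454, 0, -1.38249)  len=0.4581
  (v17,v21,v5) [--+] → (-0.454, 0, 1.38249)–(-0.454, 0.454, 1.32138)  len=0.4581
  (v18,v0,v22) [-+-] → (-0.454, 0, -1.38249)–(-0.454, -0.454, -1.32138)  len=0.4581
  (v21,v25,v5) [--+] → (-0.454, -0.454, 1.32138)–(-0.454, 0, 1.38249)  len=0.4581
  (v22,v0,v26) [-++] → (-0.454, -0.454, -1.32138)–(-0.454, -0.711246, -1.2378)  len=0.2705
  (v22,v26,v23) [-+-] → (-0.454, -0.711246, -1.2378)–(-0.454, -0.956486, -0.900245)  len=0.4172
  (v23,v26,v27) [-++] → (-0.454, -0.956486, -0.900245)–(-0.454, -1.26704, -0.4728)  len=0.5283
  (v23,v27,v24) [-+-] → (-0.454, -1.26704, -0.4728)–(-0.454, -1.26704, -0.055556)  len=0.4172
  (v24,v27,v28) [-++] → (-0.454, -1.26704, -0.055556)–(-0.454, -1.26704, 0.4728)  len=0.5284
  (v24,v28,v25) [-+-] → (-0.454, -1.26704, 0.4728)–(-0.454, -0.870233, 1.01897)  len=0.6751
  (v25,v28,v29) [-++] → (-0.454, -0.870233, 1.01897)–(-0.454, -0.711246, 1.2378)  len=0.2705
  (v25,v29,v5) [-++] → (-0.454, -0.711246, 1.2378)–(-0.454, -0.454, 1.32138)  len=0.2705

Chained into 1 loop(s):
  loop 1: 20 segments, perimeter = 8.5879
Total perimeter = 8.588


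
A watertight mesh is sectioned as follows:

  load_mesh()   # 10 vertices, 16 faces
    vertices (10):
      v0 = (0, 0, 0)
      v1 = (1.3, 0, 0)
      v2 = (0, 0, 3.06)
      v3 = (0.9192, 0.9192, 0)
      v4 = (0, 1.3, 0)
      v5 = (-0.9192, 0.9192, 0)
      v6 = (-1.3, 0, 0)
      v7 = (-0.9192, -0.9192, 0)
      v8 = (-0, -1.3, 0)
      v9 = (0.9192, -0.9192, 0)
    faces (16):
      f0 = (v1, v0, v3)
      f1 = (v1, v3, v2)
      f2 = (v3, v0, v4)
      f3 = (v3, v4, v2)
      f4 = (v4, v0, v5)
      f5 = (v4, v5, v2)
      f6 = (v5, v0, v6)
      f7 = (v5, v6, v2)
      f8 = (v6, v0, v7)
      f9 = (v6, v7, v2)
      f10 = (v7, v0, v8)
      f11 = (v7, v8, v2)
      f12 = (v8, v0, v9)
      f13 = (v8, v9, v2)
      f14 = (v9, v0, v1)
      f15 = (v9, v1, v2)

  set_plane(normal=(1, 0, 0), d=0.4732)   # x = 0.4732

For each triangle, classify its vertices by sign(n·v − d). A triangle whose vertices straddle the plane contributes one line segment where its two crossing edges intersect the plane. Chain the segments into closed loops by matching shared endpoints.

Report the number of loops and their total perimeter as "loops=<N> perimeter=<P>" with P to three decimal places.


loops=1 perimeter=6.756

Straddling triangles (8 of 16):
  (v1,v0,v3) [+-+] → (0.4732, 0, 0)–(0.4732, 0.4732, 0)  len=0.4732
  (v1,v3,v2) [++-] → (0.4732, 0.4732, 1.48473)–(0.4732, 0, 1.94616)  len=0.6609
  (v3,v0,v4) [+--] → (0.4732, 0.4732, 0)–(0.4732, 1.10397, 0)  len=0.6308
  (v3,v4,v2) [+--] → (0.4732, 1.10397, 0)–(0.4732, 0.4732, 1.48473)  len=1.6132
  (v8,v0,v9) [--+] → (0.4732, -0.4732, 0)–(0.4732, -1.10397, 0)  len=0.6308
  (v8,v9,v2) [-+-] → (0.4732, -1.10397, 0)–(0.4732, -0.4732, 1.48473)  len=1.6132
  (v9,v0,v1) [+-+] → (0.4732, -0.4732, 0)–(0.4732, 0, 0)  len=0.4732
  (v9,v1,v2) [++-] → (0.4732, 0, 1.94616)–(0.4732, -0.4732, 1.48473)  len=0.6609

Chained into 1 loop(s):
  loop 1: 8 segments, perimeter = 6.7561
Total perimeter = 6.756


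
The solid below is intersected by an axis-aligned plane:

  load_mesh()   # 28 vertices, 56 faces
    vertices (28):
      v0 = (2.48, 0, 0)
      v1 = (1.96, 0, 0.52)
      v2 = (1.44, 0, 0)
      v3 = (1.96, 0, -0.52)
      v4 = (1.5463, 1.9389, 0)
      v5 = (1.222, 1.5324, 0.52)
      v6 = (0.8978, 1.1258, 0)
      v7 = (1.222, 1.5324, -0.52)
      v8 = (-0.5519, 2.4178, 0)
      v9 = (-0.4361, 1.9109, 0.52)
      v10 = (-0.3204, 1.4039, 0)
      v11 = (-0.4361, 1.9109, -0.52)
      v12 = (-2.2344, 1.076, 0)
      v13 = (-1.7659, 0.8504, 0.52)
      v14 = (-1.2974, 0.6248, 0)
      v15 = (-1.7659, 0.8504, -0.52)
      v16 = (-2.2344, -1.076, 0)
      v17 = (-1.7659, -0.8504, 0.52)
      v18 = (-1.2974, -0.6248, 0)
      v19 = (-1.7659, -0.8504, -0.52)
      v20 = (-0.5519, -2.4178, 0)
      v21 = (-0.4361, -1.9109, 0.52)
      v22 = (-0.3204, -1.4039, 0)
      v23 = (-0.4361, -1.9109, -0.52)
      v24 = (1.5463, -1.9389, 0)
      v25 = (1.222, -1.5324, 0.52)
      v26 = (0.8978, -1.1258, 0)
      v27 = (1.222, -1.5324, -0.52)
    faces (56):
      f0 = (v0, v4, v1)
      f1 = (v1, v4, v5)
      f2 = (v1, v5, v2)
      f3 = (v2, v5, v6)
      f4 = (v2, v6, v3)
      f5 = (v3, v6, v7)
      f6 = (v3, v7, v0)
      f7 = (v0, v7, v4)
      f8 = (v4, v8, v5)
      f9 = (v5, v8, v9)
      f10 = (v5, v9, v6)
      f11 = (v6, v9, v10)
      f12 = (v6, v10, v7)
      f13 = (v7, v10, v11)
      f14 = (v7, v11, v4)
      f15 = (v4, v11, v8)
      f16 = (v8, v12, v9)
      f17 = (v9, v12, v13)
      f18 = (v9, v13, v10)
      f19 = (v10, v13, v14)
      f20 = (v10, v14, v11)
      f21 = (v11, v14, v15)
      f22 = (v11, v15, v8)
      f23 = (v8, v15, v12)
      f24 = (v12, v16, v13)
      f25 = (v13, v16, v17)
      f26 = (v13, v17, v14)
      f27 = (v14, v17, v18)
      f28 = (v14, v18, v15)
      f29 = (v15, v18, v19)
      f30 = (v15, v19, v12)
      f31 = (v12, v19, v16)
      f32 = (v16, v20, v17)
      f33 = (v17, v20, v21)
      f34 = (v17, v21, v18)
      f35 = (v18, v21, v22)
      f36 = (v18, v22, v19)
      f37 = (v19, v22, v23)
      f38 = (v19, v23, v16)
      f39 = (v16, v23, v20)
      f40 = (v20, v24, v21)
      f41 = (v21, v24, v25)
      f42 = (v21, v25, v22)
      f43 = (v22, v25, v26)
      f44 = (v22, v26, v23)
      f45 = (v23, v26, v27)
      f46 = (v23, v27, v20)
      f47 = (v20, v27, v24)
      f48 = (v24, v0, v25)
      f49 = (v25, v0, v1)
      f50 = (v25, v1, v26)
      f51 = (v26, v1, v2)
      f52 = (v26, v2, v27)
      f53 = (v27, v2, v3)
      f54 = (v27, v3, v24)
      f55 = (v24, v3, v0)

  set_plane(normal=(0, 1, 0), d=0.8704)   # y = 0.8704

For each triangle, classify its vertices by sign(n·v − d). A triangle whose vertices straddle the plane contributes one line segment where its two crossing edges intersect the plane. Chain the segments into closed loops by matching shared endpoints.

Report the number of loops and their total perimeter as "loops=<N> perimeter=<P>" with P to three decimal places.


loops=2 perimeter=6.207

Straddling triangles (18 of 56):
  (v0,v4,v1) [-+-] → (2.06085, 0.8704, 0)–(1.77428, 0.8704, 0.286565)  len=0.4053
  (v1,v4,v5) [-++] → (1.77428, 0.8704, 0.286565)–(1.54082, 0.8704, 0.52)  len=0.3301
  (v1,v5,v2) [-+-] → (1.54082, 0.8704, 0.52)–(1.31618, 0.8704, 0.295359)  len=0.3177
  (v2,v5,v6) [-++] → (1.31618, 0.8704, 0.295359)–(1.0208, 0.8704, 0)  len=0.4177
  (v2,v6,v3) [-+-] → (1.0208, 0.8704, 0)–(1.13877, 0.8704, -0.117968)  len=0.1668
  (v3,v6,v7) [-++] → (1.13877, 0.8704, -0.117968)–(1.54082, 0.8704, -0.52)  len=0.5686
  (v3,v7,v0) [-+-] → (1.54082, 0.8704, -0.52)–(1.76546, 0.8704, -0.295359)  len=0.3177
  (v0,v7,v4) [-++] → (1.76546, 0.8704, -0.295359)–(2.06085, 0.8704, 0)  len=0.4177
  (v9,v12,v13) [++-] → (-1.80743, 0.8704, 0.473901)–(-1.74082, 0.8704, 0.52)  len=0.0810
  (v9,v13,v10) [+-+] → (-1.74082, 0.8704, 0.52)–(-1.71367, 0.8704, 0.50121)  len=0.0330
  (v10,v13,v14) [+--] → (-1.71367, 0.8704, 0.50121)–(-0.989415, 0.8704, 0)  len=0.8808
  (v10,v14,v11) [+-+] → (-0.989415, 0.8704, 0)–(-1.13292, 0.8704, -0.0993018)  len=0.1745
  (v11,v14,v15) [+--] → (-1.13292, 0.8704, -0.0993018)–(-1.74082, 0.8704, -0.52)  len=0.7393
  (v11,v15,v8) [+-+] → (-1.74082, 0.8704, -0.52)–(-1.75041, 0.8704, -0.513365)  len=0.0117
  (v8,v15,v12) [+-+] → (-1.75041, 0.8704, -0.513365)–(-1.80743, 0.8704, -0.473901)  len=0.0693
  (v12,v16,v13) [+--] → (-2.2344, 0.8704, 0)–(-1.80743, 0.8704, 0.473901)  len=0.6379
  (v15,v19,v12) [--+] → (-2.1844, 0.8704, -0.0554983)–(-1.80743, 0.8704, -0.473901)  len=0.5632
  (v12,v19,v16) [+--] → (-2.1844, 0.8704, -0.0554983)–(-2.2344, 0.8704, 0)  len=0.0747

Chained into 2 loop(s):
  loop 1: 8 segments, perimeter = 2.9416
  loop 2: 10 segments, perimeter = 3.2653
Total perimeter = 6.207


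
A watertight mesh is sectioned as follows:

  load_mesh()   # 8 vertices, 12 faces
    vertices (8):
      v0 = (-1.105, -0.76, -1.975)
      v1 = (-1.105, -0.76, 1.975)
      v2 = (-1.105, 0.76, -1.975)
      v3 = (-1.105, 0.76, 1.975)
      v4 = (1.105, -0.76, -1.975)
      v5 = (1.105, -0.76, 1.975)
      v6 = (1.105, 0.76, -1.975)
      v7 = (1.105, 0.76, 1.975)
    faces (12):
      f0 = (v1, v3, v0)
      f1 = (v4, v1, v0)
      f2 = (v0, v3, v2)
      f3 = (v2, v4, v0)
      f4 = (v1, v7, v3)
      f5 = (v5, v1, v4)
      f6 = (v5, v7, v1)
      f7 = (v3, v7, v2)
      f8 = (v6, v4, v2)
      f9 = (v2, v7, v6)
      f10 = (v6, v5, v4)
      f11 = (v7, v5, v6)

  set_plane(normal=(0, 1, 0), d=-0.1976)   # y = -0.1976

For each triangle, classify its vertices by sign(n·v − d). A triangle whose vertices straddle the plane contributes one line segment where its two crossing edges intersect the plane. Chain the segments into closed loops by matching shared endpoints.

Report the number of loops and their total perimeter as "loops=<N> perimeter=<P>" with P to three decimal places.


Straddling triangles (8 of 12):
  (v1,v3,v0) [-+-] → (-1.105, -0.1976, 1.975)–(-1.105, -0.1976, -0.5135)  len=2.4885
  (v0,v3,v2) [-++] → (-1.105, -0.1976, -0.5135)–(-1.105, -0.1976, -1.975)  len=1.4615
  (v2,v4,v0) [+--] → (0.2873, -0.1976, -1.975)–(-1.105, -0.1976, -1.975)  len=1.3923
  (v1,v7,v3) [-++] → (-0.2873, -0.1976, 1.975)–(-1.105, -0.1976, 1.975)  len=0.8177
  (v5,v7,v1) [-+-] → (1.105, -0.1976, 1.975)–(-0.2873, -0.1976, 1.975)  len=1.3923
  (v6,v4,v2) [+-+] → (1.105, -0.1976, -1.975)–(0.2873, -0.1976, -1.975)  len=0.8177
  (v6,v5,v4) [+--] → (1.105, -0.1976, 0.5135)–(1.105, -0.1976, -1.975)  len=2.4885
  (v7,v5,v6) [+-+] → (1.105, -0.1976, 1.975)–(1.105, -0.1976, 0.5135)  len=1.4615

Chained into 1 loop(s):
  loop 1: 8 segments, perimeter = 12.3200
Total perimeter = 12.320

loops=1 perimeter=12.320


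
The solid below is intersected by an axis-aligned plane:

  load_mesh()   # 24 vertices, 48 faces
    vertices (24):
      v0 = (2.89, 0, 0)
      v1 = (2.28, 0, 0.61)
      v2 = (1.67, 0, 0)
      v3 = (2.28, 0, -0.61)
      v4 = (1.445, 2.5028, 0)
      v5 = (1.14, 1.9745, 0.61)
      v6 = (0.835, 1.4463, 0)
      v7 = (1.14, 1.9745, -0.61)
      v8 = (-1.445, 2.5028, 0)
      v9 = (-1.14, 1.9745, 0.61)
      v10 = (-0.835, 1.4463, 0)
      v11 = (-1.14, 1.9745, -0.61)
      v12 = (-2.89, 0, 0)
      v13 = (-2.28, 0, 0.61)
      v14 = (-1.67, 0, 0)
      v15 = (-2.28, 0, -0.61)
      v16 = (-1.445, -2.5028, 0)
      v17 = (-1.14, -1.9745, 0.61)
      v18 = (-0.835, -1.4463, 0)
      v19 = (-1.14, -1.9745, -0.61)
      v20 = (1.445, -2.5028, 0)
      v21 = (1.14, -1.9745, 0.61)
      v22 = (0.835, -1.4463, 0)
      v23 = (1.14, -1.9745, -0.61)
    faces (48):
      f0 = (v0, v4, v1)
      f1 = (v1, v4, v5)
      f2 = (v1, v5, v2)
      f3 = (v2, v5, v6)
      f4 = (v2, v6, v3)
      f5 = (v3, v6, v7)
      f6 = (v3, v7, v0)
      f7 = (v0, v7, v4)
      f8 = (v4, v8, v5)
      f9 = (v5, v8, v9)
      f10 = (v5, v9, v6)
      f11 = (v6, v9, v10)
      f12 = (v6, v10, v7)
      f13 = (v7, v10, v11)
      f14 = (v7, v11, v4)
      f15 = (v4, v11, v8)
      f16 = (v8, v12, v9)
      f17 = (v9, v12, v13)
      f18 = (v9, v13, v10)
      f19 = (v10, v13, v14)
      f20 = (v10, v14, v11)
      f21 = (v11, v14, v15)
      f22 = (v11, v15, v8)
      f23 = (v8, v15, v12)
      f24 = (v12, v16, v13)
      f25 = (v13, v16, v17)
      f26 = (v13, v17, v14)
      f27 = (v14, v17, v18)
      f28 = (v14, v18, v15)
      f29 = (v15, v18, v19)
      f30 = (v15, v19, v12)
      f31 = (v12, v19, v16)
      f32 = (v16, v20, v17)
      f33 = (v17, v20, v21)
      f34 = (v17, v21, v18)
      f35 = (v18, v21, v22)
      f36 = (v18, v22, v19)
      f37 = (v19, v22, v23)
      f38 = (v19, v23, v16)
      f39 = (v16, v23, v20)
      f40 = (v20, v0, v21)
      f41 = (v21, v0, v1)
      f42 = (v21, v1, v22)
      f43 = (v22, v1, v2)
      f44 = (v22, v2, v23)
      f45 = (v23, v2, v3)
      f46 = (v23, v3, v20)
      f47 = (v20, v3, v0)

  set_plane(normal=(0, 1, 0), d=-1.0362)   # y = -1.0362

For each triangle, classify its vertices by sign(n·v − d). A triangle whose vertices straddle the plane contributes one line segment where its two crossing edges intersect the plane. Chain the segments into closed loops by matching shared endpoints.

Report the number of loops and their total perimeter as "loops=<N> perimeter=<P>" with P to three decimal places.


loops=2 perimeter=6.901

Straddling triangles (16 of 48):
  (v12,v16,v13) [+-+] → (-2.29175, -1.0362, 0)–(-1.9343, -1.0362, 0.35745)  len=0.5055
  (v13,v16,v17) [+--] → (-1.9343, -1.0362, 0.35745)–(-1.68174, -1.0362, 0.61)  len=0.3572
  (v13,v17,v14) [+-+] → (-1.68174, -1.0362, 0.61)–(-1.39186, -1.0362, 0.320123)  len=0.4099
  (v14,v17,v18) [+--] → (-1.39186, -1.0362, 0.320123)–(-1.07177, -1.0362, 0)  len=0.4527
  (v14,v18,v15) [+-+] → (-1.07177, -1.0362, 0)–(-1.24473, -1.0362, -0.172966)  len=0.2446
  (v15,v18,v19) [+--] → (-1.24473, -1.0362, -0.172966)–(-1.68174, -1.0362, -0.61)  len=0.6180
  (v15,v19,v12) [+-+] → (-1.68174, -1.0362, -0.61)–(-1.97162, -1.0362, -0.320123)  len=0.4099
  (v12,v19,v16) [+--] → (-1.97162, -1.0362, -0.320123)–(-2.29175, -1.0362, 0)  len=0.4527
  (v20,v0,v21) [-+-] → (2.29175, -1.0362, 0)–(1.97162, -1.0362, 0.320123)  len=0.4527
  (v21,v0,v1) [-++] → (1.97162, -1.0362, 0.320123)–(1.68174, -1.0362, 0.61)  len=0.4099
  (v21,v1,v22) [-+-] → (1.68174, -1.0362, 0.61)–(1.24473, -1.0362, 0.172966)  len=0.6180
  (v22,v1,v2) [-++] → (1.24473, -1.0362, 0.172966)–(1.07177, -1.0362, 0)  len=0.2446
  (v22,v2,v23) [-+-] → (1.07177, -1.0362, 0)–(1.39186, -1.0362, -0.320123)  len=0.4527
  (v23,v2,v3) [-++] → (1.39186, -1.0362, -0.320123)–(1.68174, -1.0362, -0.61)  len=0.4099
  (v23,v3,v20) [-+-] → (1.68174, -1.0362, -0.61)–(1.9343, -1.0362, -0.35745)  len=0.3572
  (v20,v3,v0) [-++] → (1.9343, -1.0362, -0.35745)–(2.29175, -1.0362, 0)  len=0.5055

Chained into 2 loop(s):
  loop 1: 8 segments, perimeter = 3.4507
  loop 2: 8 segments, perimeter = 3.4507
Total perimeter = 6.901


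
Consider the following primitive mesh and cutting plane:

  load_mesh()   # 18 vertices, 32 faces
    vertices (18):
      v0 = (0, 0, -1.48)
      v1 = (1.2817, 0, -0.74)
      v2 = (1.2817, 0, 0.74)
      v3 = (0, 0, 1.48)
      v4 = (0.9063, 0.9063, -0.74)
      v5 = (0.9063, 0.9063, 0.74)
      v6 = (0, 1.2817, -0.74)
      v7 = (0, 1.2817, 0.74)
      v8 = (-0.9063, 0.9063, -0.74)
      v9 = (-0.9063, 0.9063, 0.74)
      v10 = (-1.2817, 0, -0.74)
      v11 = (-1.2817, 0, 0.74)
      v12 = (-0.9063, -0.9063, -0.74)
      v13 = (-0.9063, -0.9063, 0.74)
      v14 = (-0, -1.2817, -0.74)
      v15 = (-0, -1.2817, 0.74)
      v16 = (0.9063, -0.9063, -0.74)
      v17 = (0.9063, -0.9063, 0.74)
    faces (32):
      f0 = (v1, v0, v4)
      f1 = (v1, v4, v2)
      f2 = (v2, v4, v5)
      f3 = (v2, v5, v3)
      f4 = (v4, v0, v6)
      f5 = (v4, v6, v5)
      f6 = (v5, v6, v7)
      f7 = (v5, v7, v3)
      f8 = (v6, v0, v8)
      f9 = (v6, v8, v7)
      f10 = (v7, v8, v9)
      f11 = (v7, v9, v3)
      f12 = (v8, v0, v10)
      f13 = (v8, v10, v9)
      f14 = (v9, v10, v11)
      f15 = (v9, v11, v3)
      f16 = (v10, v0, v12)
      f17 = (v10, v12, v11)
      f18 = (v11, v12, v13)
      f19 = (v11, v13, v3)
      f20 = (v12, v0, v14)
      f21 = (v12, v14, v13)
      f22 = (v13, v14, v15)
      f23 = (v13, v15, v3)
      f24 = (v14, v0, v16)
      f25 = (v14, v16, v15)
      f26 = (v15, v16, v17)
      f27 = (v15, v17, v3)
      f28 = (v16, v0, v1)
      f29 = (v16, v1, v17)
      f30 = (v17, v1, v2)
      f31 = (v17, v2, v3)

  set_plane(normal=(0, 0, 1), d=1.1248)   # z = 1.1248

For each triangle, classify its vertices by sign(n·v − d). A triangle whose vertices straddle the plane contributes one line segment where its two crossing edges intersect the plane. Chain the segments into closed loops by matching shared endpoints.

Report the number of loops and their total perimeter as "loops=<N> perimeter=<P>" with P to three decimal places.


loops=1 perimeter=3.767

Straddling triangles (8 of 32):
  (v2,v5,v3) [--+] → (0.435024, 0.435024, 1.1248)–(0.615216, 0, 1.1248)  len=0.4709
  (v5,v7,v3) [--+] → (0, 0.615216, 1.1248)–(0.435024, 0.435024, 1.1248)  len=0.4709
  (v7,v9,v3) [--+] → (-0.435024, 0.435024, 1.1248)–(0, 0.615216, 1.1248)  len=0.4709
  (v9,v11,v3) [--+] → (-0.615216, 0, 1.1248)–(-0.435024, 0.435024, 1.1248)  len=0.4709
  (v11,v13,v3) [--+] → (-0.435024, -0.435024, 1.1248)–(-0.615216, 0, 1.1248)  len=0.4709
  (v13,v15,v3) [--+] → (0, -0.615216, 1.1248)–(-0.435024, -0.435024, 1.1248)  len=0.4709
  (v15,v17,v3) [--+] → (0.435024, -0.435024, 1.1248)–(0, -0.615216, 1.1248)  len=0.4709
  (v17,v2,v3) [--+] → (0.615216, 0, 1.1248)–(0.435024, -0.435024, 1.1248)  len=0.4709

Chained into 1 loop(s):
  loop 1: 8 segments, perimeter = 3.7669
Total perimeter = 3.767


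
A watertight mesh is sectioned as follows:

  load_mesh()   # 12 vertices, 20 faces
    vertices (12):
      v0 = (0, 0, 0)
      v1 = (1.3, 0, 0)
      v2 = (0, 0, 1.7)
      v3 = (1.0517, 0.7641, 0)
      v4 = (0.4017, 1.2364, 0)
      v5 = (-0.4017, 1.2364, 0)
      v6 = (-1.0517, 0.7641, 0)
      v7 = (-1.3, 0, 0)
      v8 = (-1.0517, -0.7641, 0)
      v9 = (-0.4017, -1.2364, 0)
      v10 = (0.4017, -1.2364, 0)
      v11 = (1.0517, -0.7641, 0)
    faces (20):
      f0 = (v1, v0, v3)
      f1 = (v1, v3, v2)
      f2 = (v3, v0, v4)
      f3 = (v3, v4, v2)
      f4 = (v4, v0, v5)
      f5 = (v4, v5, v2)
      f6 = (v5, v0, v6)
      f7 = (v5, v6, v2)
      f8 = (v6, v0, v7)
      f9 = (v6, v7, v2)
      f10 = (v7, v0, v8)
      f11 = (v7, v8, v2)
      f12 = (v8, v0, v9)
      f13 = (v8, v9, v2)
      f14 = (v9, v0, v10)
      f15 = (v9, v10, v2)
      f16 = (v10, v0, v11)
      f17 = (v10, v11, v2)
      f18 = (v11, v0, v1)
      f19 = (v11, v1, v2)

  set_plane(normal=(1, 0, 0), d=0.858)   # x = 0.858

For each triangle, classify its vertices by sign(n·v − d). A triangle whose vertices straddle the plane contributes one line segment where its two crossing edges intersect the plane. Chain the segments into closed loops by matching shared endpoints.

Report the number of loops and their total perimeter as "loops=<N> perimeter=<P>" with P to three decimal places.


Straddling triangles (8 of 20):
  (v1,v0,v3) [+-+] → (0.858, 0, 0)–(0.858, 0.62337, 0)  len=0.6234
  (v1,v3,v2) [++-] → (0.858, 0.62337, 0.313103)–(0.858, 0, 0.578)  len=0.6773
  (v3,v0,v4) [+--] → (0.858, 0.62337, 0)–(0.858, 0.904845, 0)  len=0.2815
  (v3,v4,v2) [+--] → (0.858, 0.904845, 0)–(0.858, 0.62337, 0.313103)  len=0.4210
  (v10,v0,v11) [--+] → (0.858, -0.62337, 0)–(0.858, -0.904845, 0)  len=0.2815
  (v10,v11,v2) [-+-] → (0.858, -0.904845, 0)–(0.858, -0.62337, 0.313103)  len=0.4210
  (v11,v0,v1) [+-+] → (0.858, -0.62337, 0)–(0.858, 0, 0)  len=0.6234
  (v11,v1,v2) [++-] → (0.858, 0, 0.578)–(0.858, -0.62337, 0.313103)  len=0.6773

Chained into 1 loop(s):
  loop 1: 8 segments, perimeter = 4.0064
Total perimeter = 4.006

loops=1 perimeter=4.006


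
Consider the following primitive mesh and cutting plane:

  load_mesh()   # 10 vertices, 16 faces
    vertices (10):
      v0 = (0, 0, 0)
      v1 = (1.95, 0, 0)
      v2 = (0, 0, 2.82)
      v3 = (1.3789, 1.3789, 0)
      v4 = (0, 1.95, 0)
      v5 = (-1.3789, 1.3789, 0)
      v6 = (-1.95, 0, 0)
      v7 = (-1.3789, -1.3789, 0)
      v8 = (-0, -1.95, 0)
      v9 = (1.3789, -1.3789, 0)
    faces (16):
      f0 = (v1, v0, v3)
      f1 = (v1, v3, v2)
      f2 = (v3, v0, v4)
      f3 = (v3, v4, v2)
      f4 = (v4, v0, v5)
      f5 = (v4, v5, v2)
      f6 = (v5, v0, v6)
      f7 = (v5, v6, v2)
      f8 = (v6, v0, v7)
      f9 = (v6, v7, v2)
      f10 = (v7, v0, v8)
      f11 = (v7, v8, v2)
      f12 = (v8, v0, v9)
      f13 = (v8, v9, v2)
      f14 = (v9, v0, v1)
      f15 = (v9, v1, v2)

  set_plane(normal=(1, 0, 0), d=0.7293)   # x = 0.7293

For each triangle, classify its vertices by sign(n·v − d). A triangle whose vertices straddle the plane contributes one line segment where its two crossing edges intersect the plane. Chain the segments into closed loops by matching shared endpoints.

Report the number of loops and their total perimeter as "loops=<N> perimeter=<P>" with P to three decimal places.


Straddling triangles (8 of 16):
  (v1,v0,v3) [+-+] → (0.7293, 0, 0)–(0.7293, 0.7293, 0)  len=0.7293
  (v1,v3,v2) [++-] → (0.7293, 0.7293, 1.3285)–(0.7293, 0, 1.76532)  len=0.8501
  (v3,v0,v4) [+--] → (0.7293, 0.7293, 0)–(0.7293, 1.64795, 0)  len=0.9186
  (v3,v4,v2) [+--] → (0.7293, 1.64795, 0)–(0.7293, 0.7293, 1.3285)  len=1.6152
  (v8,v0,v9) [--+] → (0.7293, -0.7293, 0)–(0.7293, -1.64795, 0)  len=0.9186
  (v8,v9,v2) [-+-] → (0.7293, -1.64795, 0)–(0.7293, -0.7293, 1.3285)  len=1.6152
  (v9,v0,v1) [+-+] → (0.7293, -0.7293, 0)–(0.7293, 0, 0)  len=0.7293
  (v9,v1,v2) [++-] → (0.7293, 0, 1.76532)–(0.7293, -0.7293, 1.3285)  len=0.8501

Chained into 1 loop(s):
  loop 1: 8 segments, perimeter = 8.2265
Total perimeter = 8.226

loops=1 perimeter=8.226


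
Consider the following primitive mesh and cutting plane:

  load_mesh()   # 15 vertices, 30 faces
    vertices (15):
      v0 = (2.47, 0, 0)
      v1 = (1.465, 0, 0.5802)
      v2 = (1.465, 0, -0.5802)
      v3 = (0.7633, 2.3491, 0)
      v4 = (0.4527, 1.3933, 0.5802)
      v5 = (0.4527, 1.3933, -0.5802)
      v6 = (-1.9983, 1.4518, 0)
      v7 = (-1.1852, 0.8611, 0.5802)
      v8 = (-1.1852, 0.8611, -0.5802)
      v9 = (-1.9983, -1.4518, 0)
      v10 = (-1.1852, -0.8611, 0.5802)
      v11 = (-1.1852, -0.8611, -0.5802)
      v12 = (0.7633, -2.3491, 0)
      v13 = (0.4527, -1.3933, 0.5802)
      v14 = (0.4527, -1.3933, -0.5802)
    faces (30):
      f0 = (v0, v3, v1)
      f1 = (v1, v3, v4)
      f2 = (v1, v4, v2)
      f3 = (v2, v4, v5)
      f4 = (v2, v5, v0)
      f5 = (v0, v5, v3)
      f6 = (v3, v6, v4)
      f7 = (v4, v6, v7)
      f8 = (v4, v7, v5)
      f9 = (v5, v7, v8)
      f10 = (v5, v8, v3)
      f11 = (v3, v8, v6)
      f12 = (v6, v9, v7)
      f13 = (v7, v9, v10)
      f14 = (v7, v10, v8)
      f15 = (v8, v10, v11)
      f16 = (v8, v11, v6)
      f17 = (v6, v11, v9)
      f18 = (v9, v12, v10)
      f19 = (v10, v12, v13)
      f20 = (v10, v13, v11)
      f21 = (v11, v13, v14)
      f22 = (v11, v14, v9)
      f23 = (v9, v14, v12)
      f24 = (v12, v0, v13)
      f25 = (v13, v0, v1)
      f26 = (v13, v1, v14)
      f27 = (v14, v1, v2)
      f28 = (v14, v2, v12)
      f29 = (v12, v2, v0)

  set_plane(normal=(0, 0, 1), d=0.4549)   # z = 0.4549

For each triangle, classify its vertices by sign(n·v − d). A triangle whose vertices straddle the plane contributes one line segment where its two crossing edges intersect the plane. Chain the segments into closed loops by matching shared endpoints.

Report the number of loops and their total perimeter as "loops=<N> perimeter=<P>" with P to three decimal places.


loops=2 perimeter=18.498

Straddling triangles (20 of 30):
  (v0,v3,v1) [--+] → (1.31346, 0.507312, 0.4549)–(1.68204, 0, 0.4549)  len=0.6271
  (v1,v3,v4) [+-+] → (1.31346, 0.507312, 0.4549)–(0.519777, 1.59971, 0.4549)  len=1.3503
  (v1,v4,v2) [++-] → (0.562008, 1.24285, 0.4549)–(1.465, 0, 0.4549)  len=1.5363
  (v2,v4,v5) [-+-] → (0.562008, 1.24285, 0.4549)–(0.4527, 1.3933, 0.4549)  len=0.1860
  (v3,v6,v4) [--+] → (-0.076618, 1.40593, 0.4549)–(0.519777, 1.59971, 0.4549)  len=0.6271
  (v4,v6,v7) [+-+] → (-0.076618, 1.40593, 0.4549)–(-1.3608, 0.988668, 0.4549)  len=1.3503
  (v4,v7,v5) [++-] → (-1.00834, 0.918567, 0.4549)–(0.4527, 1.3933, 0.4549)  len=1.5362
  (v5,v7,v8) [-+-] → (-1.00834, 0.918567, 0.4549)–(-1.1852, 0.8611, 0.4549)  len=0.1860
  (v6,v9,v7) [--+] → (-1.3608, 0.361606, 0.4549)–(-1.3608, 0.988668, 0.4549)  len=0.6271
  (v7,v9,v10) [+-+] → (-1.3608, 0.361606, 0.4549)–(-1.3608, -0.988668, 0.4549)  len=1.3503
  (v7,v10,v8) [++-] → (-1.1852, -0.675137, 0.4549)–(-1.1852, 0.8611, 0.4549)  len=1.5362
  (v8,v10,v11) [-+-] → (-1.1852, -0.675137, 0.4549)–(-1.1852, -0.8611, 0.4549)  len=0.1860
  (v9,v12,v10) [--+] → (-0.764402, -1.18245, 0.4549)–(-1.3608, -0.988668, 0.4549)  len=0.6271
  (v10,v12,v13) [+-+] → (-0.764402, -1.18245, 0.4549)–(0.519777, -1.59971, 0.4549)  len=1.3503
  (v10,v13,v11) [++-] → (0.27584, -1.33583, 0.4549)–(-1.1852, -0.8611, 0.4549)  len=1.5362
  (v11,v13,v14) [-+-] → (0.27584, -1.33583, 0.4549)–(0.4527, -1.3933, 0.4549)  len=0.1860
  (v12,v0,v13) [--+] → (0.888356, -1.0924, 0.4549)–(0.519777, -1.59971, 0.4549)  len=0.6271
  (v13,v0,v1) [+-+] → (0.888356, -1.0924, 0.4549)–(1.68204, 0, 0.4549)  len=1.3503
  (v13,v1,v14) [++-] → (1.35569, -0.150449, 0.4549)–(0.4527, -1.3933, 0.4549)  len=1.5363
  (v14,v1,v2) [-+-] → (1.35569, -0.150449, 0.4549)–(1.465, 0, 0.4549)  len=0.1860

Chained into 2 loop(s):
  loop 1: 10 segments, perimeter = 9.8868
  loop 2: 10 segments, perimeter = 8.6110
Total perimeter = 18.498


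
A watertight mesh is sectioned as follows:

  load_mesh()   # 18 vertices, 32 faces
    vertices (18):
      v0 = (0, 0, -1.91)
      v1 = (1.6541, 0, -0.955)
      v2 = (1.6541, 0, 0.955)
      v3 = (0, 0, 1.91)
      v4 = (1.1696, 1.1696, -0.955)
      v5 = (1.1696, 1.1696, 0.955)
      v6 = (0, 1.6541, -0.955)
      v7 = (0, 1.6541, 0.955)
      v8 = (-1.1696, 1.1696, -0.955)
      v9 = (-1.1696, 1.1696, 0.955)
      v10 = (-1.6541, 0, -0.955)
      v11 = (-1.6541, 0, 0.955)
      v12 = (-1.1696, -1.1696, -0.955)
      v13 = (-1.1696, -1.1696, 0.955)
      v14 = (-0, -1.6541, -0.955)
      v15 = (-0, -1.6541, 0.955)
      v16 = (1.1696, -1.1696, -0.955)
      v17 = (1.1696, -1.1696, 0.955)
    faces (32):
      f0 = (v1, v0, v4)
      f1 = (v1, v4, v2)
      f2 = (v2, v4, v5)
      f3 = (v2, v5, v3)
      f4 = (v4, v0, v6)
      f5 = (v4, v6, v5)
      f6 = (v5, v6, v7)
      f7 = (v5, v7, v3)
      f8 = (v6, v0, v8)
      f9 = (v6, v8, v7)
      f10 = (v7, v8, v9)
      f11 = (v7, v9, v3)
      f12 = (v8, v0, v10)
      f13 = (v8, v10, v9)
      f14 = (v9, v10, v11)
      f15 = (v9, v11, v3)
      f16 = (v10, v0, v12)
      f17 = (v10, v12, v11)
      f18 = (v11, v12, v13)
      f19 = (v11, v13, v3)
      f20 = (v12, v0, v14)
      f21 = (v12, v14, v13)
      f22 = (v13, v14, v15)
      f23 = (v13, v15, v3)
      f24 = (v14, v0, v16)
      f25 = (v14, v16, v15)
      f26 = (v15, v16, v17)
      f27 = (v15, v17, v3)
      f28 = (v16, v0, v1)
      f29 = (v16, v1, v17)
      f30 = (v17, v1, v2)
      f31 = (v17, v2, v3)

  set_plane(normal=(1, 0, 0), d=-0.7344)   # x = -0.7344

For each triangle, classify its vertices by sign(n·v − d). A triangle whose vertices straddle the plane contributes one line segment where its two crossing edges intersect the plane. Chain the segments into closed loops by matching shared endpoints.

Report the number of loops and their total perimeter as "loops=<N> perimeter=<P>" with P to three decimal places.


loops=1 perimeter=9.683

Straddling triangles (12 of 32):
  (v6,v0,v8) [++-] → (-0.7344, 0.7344, -1.31035)–(-0.7344, 1.34988, -0.955)  len=0.7107
  (v6,v8,v7) [+-+] → (-0.7344, 1.34988, -0.955)–(-0.7344, 1.34988, -0.244302)  len=0.7107
  (v7,v8,v9) [+--] → (-0.7344, 1.34988, -0.244302)–(-0.7344, 1.34988, 0.955)  len=1.1993
  (v7,v9,v3) [+-+] → (-0.7344, 1.34988, 0.955)–(-0.7344, 0.7344, 1.31035)  len=0.7107
  (v8,v0,v10) [-+-] → (-0.7344, 0.7344, -1.31035)–(-0.7344, 0, -1.48599)  len=0.7551
  (v9,v11,v3) [--+] → (-0.7344, 0, 1.48599)–(-0.7344, 0.7344, 1.31035)  len=0.7551
  (v10,v0,v12) [-+-] → (-0.7344, 0, -1.48599)–(-0.7344, -0.7344, -1.31035)  len=0.7551
  (v11,v13,v3) [--+] → (-0.7344, -0.7344, 1.31035)–(-0.7344, 0, 1.48599)  len=0.7551
  (v12,v0,v14) [-++] → (-0.7344, -0.7344, -1.31035)–(-0.7344, -1.34988, -0.955)  len=0.7107
  (v12,v14,v13) [-+-] → (-0.7344, -1.34988, -0.955)–(-0.7344, -1.34988, 0.244302)  len=1.1993
  (v13,v14,v15) [-++] → (-0.7344, -1.34988, 0.244302)–(-0.7344, -1.34988, 0.955)  len=0.7107
  (v13,v15,v3) [-++] → (-0.7344, -1.34988, 0.955)–(-0.7344, -0.7344, 1.31035)  len=0.7107

Chained into 1 loop(s):
  loop 1: 12 segments, perimeter = 9.6832
Total perimeter = 9.683


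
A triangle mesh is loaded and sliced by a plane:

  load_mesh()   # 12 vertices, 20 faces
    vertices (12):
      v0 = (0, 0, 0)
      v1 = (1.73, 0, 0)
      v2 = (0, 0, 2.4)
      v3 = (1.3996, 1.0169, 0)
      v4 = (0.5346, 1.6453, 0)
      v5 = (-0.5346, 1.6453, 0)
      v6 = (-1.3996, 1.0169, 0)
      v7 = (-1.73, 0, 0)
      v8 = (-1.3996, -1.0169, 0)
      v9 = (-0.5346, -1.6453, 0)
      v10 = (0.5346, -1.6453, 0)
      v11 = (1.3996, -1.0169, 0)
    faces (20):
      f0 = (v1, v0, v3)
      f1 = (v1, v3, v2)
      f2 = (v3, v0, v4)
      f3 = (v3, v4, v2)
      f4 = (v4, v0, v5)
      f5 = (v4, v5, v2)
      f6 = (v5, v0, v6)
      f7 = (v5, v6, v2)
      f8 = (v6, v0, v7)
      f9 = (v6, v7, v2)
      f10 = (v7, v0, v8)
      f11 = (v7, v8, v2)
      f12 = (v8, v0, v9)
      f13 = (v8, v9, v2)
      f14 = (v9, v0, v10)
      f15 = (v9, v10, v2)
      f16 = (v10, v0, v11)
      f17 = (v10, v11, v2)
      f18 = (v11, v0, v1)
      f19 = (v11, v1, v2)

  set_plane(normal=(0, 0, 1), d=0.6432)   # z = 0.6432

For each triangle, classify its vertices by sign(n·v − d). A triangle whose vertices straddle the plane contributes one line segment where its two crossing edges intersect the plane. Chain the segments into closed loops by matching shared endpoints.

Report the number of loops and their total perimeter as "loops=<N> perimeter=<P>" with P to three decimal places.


loops=1 perimeter=7.827

Straddling triangles (10 of 20):
  (v1,v3,v2) [--+] → (1.02451, 0.744371, 0.6432)–(1.26636, 0, 0.6432)  len=0.7827
  (v3,v4,v2) [--+] → (0.391327, 1.20436, 0.6432)–(1.02451, 0.744371, 0.6432)  len=0.7826
  (v4,v5,v2) [--+] → (-0.391327, 1.20436, 0.6432)–(0.391327, 1.20436, 0.6432)  len=0.7827
  (v5,v6,v2) [--+] → (-1.02451, 0.744371, 0.6432)–(-0.391327, 1.20436, 0.6432)  len=0.7826
  (v6,v7,v2) [--+] → (-1.26636, 0, 0.6432)–(-1.02451, 0.744371, 0.6432)  len=0.7827
  (v7,v8,v2) [--+] → (-1.02451, -0.744371, 0.6432)–(-1.26636, 0, 0.6432)  len=0.7827
  (v8,v9,v2) [--+] → (-0.391327, -1.20436, 0.6432)–(-1.02451, -0.744371, 0.6432)  len=0.7826
  (v9,v10,v2) [--+] → (0.391327, -1.20436, 0.6432)–(-0.391327, -1.20436, 0.6432)  len=0.7827
  (v10,v11,v2) [--+] → (1.02451, -0.744371, 0.6432)–(0.391327, -1.20436, 0.6432)  len=0.7826
  (v11,v1,v2) [--+] → (1.26636, 0, 0.6432)–(1.02451, -0.744371, 0.6432)  len=0.7827

Chained into 1 loop(s):
  loop 1: 10 segments, perimeter = 7.8265
Total perimeter = 7.827


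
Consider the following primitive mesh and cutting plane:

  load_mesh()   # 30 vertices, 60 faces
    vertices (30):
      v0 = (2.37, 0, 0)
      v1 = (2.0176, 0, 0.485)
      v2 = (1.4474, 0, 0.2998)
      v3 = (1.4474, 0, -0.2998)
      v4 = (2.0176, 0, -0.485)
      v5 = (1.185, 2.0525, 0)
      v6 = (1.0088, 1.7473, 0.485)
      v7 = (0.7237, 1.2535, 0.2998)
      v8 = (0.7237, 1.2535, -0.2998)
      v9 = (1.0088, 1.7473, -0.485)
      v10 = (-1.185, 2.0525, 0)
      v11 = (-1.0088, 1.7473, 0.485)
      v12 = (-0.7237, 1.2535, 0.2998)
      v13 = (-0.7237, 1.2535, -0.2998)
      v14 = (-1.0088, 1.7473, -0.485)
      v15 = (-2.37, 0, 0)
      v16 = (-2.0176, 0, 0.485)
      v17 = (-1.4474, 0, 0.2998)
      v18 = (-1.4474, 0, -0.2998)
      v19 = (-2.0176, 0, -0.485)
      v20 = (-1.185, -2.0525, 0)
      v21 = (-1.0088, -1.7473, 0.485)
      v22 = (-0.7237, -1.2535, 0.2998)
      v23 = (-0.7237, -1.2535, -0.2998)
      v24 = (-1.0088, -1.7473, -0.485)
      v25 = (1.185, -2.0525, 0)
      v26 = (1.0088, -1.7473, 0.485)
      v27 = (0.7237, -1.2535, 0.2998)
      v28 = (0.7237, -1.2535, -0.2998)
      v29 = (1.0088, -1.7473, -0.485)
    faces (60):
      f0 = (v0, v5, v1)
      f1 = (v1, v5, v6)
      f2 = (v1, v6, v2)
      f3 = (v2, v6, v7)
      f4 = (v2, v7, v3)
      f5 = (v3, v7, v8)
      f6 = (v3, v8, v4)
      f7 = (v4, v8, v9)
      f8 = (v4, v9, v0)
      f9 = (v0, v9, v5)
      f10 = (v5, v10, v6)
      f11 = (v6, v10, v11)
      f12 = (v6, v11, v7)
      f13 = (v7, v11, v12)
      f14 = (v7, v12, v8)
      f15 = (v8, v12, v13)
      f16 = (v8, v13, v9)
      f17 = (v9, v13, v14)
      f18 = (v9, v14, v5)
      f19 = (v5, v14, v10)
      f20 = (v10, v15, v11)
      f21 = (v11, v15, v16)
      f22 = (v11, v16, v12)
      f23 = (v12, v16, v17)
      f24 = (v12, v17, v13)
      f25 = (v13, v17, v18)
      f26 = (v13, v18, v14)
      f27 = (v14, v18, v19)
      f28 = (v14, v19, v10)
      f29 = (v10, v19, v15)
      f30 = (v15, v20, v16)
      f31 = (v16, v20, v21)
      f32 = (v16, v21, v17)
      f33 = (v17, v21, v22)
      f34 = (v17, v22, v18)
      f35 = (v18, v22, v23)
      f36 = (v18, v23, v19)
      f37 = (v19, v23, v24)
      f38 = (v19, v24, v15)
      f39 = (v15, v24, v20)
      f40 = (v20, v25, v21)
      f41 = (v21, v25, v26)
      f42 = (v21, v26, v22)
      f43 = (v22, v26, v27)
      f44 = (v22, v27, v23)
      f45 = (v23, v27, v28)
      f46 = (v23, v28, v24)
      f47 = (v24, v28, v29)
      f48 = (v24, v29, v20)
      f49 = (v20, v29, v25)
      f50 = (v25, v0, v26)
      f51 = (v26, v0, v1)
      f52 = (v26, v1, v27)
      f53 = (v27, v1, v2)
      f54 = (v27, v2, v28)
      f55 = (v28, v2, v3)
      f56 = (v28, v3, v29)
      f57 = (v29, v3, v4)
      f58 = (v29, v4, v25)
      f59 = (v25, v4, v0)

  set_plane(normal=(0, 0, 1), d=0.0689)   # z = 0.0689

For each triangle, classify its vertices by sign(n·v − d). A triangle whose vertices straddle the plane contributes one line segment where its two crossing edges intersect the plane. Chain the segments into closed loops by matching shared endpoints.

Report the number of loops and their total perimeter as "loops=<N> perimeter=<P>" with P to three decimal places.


Straddling triangles (24 of 60):
  (v0,v5,v1) [--+] → (1.30328, 1.76092, 0.0689)–(2.31994, 0, 0.0689)  len=2.0333
  (v1,v5,v6) [+-+] → (1.30328, 1.76092, 0.0689)–(1.15997, 2.00914, 0.0689)  len=0.2866
  (v2,v7,v3) [++-] → (1.00239, 0.77079, 0.0689)–(1.4474, 0, 0.0689)  len=0.8900
  (v3,v7,v8) [-+-] → (1.00239, 0.77079, 0.0689)–(0.7237, 1.2535, 0.0689)  len=0.5574
  (v5,v10,v6) [--+] → (-0.873345, 2.00914, 0.0689)–(1.15997, 2.00914, 0.0689)  len=2.0333
  (v6,v10,v11) [+-+] → (-0.873345, 2.00914, 0.0689)–(-1.15997, 2.00914, 0.0689)  len=0.2866
  (v7,v12,v8) [++-] → (-0.166321, 1.2535, 0.0689)–(0.7237, 1.2535, 0.0689)  len=0.8900
  (v8,v12,v13) [-+-] → (-0.166321, 1.2535, 0.0689)–(-0.7237, 1.2535, 0.0689)  len=0.5574
  (v10,v15,v11) [--+] → (-2.17663, 0.248225, 0.0689)–(-1.15997, 2.00914, 0.0689)  len=2.0333
  (v11,v15,v16) [+-+] → (-2.17663, 0.248225, 0.0689)–(-2.31994, 0, 0.0689)  len=0.2866
  (v12,v17,v13) [++-] → (-1.16871, 0.48271, 0.0689)–(-0.7237, 1.2535, 0.0689)  len=0.8900
  (v13,v17,v18) [-+-] → (-1.16871, 0.48271, 0.0689)–(-1.4474, 0, 0.0689)  len=0.5574
  (v15,v20,v16) [--+] → (-1.30328, -1.76092, 0.0689)–(-2.31994, 0, 0.0689)  len=2.0333
  (v16,v20,v21) [+-+] → (-1.30328, -1.76092, 0.0689)–(-1.15997, -2.00914, 0.0689)  len=0.2866
  (v17,v22,v18) [++-] → (-1.00239, -0.77079, 0.0689)–(-1.4474, 0, 0.0689)  len=0.8900
  (v18,v22,v23) [-+-] → (-1.00239, -0.77079, 0.0689)–(-0.7237, -1.2535, 0.0689)  len=0.5574
  (v20,v25,v21) [--+] → (0.873345, -2.00914, 0.0689)–(-1.15997, -2.00914, 0.0689)  len=2.0333
  (v21,v25,v26) [+-+] → (0.873345, -2.00914, 0.0689)–(1.15997, -2.00914, 0.0689)  len=0.2866
  (v22,v27,v23) [++-] → (0.166321, -1.2535, 0.0689)–(-0.7237, -1.2535, 0.0689)  len=0.8900
  (v23,v27,v28) [-+-] → (0.166321, -1.2535, 0.0689)–(0.7237, -1.2535, 0.0689)  len=0.5574
  (v25,v0,v26) [--+] → (2.17663, -0.248225, 0.0689)–(1.15997, -2.00914, 0.0689)  len=2.0333
  (v26,v0,v1) [+-+] → (2.17663, -0.248225, 0.0689)–(2.31994, 0, 0.0689)  len=0.2866
  (v27,v2,v28) [++-] → (1.16871, -0.48271, 0.0689)–(0.7237, -1.2535, 0.0689)  len=0.8900
  (v28,v2,v3) [-+-] → (1.16871, -0.48271, 0.0689)–(1.4474, 0, 0.0689)  len=0.5574

Chained into 2 loop(s):
  loop 1: 12 segments, perimeter = 13.9197
  loop 2: 12 segments, perimeter = 8.6845
Total perimeter = 22.604

loops=2 perimeter=22.604
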